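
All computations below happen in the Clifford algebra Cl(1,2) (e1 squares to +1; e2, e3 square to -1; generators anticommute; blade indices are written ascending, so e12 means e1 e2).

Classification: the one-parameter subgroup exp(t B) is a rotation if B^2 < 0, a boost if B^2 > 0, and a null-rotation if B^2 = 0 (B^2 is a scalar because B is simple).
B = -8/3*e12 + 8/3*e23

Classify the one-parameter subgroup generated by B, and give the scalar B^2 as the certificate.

B^2 term by term: the squares give (-8/3)^2*(e12)^2 + (8/3)^2*(e23)^2 = 64/9*(+1) + 64/9*(-1) = 0 (each basis 2-blade squares to minus the product of its generators' squares); cross terms between blades sharing an index anticommute and cancel. So B^2 = 0.
Answer: null-rotation, certificate B^2 = 0. Check the certificate: B^2 = 0, and that sign is decisive whatever form B takes.


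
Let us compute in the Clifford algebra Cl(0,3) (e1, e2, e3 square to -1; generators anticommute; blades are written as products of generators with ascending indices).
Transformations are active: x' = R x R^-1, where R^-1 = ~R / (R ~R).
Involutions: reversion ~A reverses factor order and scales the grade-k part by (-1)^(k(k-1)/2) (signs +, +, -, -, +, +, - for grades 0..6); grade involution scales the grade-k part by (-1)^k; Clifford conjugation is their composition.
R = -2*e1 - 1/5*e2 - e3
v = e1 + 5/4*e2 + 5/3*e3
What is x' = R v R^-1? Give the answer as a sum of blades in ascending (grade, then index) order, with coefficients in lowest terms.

~R = -2*e1 - 1/5*e2 - e3, and R ~R = -126/25, so R^-1 = ~R / (-126/25).
R v = 47/12 - 23/10*e1 e2 - 7/3*e1 e3 + 11/12*e2 e3
Answer: 797/378*e1 - 355/378*e2 - 85/756*e3


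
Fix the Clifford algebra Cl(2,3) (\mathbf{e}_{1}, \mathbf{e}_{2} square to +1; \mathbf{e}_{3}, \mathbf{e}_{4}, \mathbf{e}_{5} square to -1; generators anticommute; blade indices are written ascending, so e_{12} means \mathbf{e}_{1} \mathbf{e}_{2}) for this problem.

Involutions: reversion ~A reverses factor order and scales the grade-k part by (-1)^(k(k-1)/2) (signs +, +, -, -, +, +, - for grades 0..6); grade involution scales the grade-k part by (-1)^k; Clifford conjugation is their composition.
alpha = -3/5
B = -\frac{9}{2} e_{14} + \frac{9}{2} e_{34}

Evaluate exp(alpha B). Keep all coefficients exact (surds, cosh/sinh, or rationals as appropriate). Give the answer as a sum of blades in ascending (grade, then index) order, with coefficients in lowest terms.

B^2 term by term: the squares give (-\frac{9}{2})^2*(e_{14})^2 + (\frac{9}{2})^2*(e_{34})^2 = \frac{81}{4}*(+1) + \frac{81}{4}*(-1) = 0 (each basis 2-blade squares to minus the product of its generators' squares); cross terms between blades sharing an index anticommute and cancel. So B^2 = 0.
B^2 = 0, and the exponential is exactly linear here: exp(alpha B) = 1 + alpha B (parabolic case).
Answer: 1 + \frac{27}{10} e_{14} - \frac{27}{10} e_{34}


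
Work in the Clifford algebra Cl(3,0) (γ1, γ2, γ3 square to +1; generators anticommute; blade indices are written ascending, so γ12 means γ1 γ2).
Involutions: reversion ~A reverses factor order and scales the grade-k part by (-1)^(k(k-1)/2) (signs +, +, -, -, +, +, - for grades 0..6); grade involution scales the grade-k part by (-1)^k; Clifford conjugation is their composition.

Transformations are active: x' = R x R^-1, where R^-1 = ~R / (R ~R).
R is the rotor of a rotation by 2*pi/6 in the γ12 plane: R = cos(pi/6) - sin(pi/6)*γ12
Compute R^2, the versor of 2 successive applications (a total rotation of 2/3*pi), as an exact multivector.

Rotor phase runs at HALF the rotation angle; powers of one rotor simply add phase, so after 2 steps in γ12 the phase is 2*pi/6 = pi/3 and R^2 = cos(pi/3) - sin(pi/3)*γ12.
cos(pi/3) = 1/2 and sin(pi/3) = sqrt(3)/2, so R^2 = 1/2 - sqrt(3)/2*γ12. The net rotation is 2/3*pi; the rotor keeps the half-angle phase exactly.
Answer: 1/2 - sqrt(3)/2*γ12


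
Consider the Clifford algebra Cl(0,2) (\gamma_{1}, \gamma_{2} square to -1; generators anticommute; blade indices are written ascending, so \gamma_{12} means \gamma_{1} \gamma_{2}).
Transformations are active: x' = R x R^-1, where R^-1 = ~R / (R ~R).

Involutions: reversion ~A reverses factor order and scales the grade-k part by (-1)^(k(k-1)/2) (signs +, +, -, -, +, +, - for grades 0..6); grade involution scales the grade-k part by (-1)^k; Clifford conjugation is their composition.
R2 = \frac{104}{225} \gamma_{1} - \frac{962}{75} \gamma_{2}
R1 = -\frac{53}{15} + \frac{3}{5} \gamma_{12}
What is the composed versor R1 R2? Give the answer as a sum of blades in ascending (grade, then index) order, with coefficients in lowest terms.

Distribute over the terms of R1 (each basis-blade product reordered to ascending indices, repeated generators contracted through their squares):
(-\frac{53}{15}) R2 = -\frac{5512}{3375} \gamma_{1} + \frac{50986}{1125} \gamma_{2}
(\frac{3}{5} \gamma_{12}) R2 = \frac{962}{125} \gamma_{1} + \frac{104}{375} \gamma_{2}
Summing the partial products and collecting blades:
Answer: \frac{20462}{3375} \gamma_{1} + \frac{51298}{1125} \gamma_{2}


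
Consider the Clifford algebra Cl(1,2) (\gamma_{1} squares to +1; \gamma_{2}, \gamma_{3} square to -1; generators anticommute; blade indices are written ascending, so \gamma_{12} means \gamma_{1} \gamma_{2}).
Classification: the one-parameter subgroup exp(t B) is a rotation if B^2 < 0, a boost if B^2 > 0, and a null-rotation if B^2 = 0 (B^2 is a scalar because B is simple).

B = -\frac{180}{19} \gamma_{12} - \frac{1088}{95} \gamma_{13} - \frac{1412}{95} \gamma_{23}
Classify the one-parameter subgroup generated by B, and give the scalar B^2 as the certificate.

B^2 term by term: the squares give (-\frac{180}{19})^2*(\gamma_{12})^2 + (-\frac{1088}{95})^2*(\gamma_{13})^2 + (-\frac{1412}{95})^2*(\gamma_{23})^2 = \frac{32400}{361}*(+1) + \frac{1183744}{9025}*(+1) + \frac{1993744}{9025}*(-1) = 0 (each basis 2-blade squares to minus the product of its generators' squares); cross terms between blades sharing an index anticommute and cancel. So B^2 = 0.
Answer: null-rotation, certificate B^2 = 0. Key observation: B^2 = 0 is a conjugation invariant, so its sign decides the class regardless of the surface form of B.


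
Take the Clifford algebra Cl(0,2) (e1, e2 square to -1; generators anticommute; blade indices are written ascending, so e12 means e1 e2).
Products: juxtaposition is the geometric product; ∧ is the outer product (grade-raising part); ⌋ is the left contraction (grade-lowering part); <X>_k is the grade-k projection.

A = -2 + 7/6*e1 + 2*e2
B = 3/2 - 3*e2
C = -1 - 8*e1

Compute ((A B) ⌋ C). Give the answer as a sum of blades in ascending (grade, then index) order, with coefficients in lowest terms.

step 1: 3 + 7/4*e1 + 9*e2 - 7/2*e12
step 2: 11 - 24*e1
Answer: 11 - 24*e1


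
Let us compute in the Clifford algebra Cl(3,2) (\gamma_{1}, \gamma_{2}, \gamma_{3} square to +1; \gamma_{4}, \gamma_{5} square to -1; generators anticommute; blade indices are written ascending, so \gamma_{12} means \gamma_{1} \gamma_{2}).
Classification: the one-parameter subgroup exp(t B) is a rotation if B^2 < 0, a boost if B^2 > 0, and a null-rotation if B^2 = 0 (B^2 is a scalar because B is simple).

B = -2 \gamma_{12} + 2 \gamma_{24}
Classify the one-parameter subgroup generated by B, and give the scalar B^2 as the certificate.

B^2 term by term: the squares give (-2)^2*(\gamma_{12})^2 + (2)^2*(\gamma_{24})^2 = 4*(-1) + 4*(+1) = 0 (each basis 2-blade squares to minus the product of its generators' squares); cross terms between blades sharing an index anticommute and cancel. So B^2 = 0.
Answer: null-rotation, certificate B^2 = 0. One invariant decides it: the square 0 survives every conjugation, and its sign is exactly the classification.


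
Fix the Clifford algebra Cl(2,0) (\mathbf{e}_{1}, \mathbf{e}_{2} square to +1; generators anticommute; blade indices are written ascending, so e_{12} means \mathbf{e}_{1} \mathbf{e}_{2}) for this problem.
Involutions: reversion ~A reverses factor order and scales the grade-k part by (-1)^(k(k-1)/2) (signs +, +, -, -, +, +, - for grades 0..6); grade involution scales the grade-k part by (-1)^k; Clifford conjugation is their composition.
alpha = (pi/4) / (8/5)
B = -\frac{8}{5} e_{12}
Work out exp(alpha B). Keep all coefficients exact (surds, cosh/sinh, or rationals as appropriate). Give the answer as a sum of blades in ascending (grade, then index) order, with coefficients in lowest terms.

B^2 = (-\frac{8}{5})^2*(e_{12})^2 = \frac{64}{25}*(-1) = -\frac{64}{25} (a basis 2-blade squares to minus the product of its generators' squares).
B^2 = -\frac{64}{25} — circular case — the even/odd split gives cos and sin: l = \frac{8}{5}, alpha*l = \frac{\pi}{4}, so exp(alpha B) = cos(\frac{\pi}{4}) + (sin(\frac{\pi}{4})/(\frac{8}{5}))*B = \frac{\sqrt{2}}{2} + (\frac{5 \sqrt{2}}{16})*B.
Answer: \frac{\sqrt{2}}{2} - \frac{\sqrt{2}}{2} e_{12}


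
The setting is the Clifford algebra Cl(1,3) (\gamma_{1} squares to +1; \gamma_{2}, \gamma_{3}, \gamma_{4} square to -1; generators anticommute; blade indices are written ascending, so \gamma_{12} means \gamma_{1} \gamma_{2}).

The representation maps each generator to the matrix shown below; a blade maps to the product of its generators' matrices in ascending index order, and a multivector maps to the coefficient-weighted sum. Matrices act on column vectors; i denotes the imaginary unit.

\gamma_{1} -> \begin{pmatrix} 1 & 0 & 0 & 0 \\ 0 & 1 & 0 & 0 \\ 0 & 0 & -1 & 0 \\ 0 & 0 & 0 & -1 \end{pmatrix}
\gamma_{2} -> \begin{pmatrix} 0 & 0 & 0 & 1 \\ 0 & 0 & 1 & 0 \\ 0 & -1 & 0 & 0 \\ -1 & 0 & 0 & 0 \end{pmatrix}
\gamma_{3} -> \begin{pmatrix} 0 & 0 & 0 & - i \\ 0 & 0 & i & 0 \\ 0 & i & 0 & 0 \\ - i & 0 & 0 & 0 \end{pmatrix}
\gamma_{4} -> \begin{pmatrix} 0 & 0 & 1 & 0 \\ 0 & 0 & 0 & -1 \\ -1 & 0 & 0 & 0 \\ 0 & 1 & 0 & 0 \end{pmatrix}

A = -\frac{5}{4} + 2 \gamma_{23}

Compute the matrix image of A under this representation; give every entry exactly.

Bivector images (products of the table entries): rho(\gamma_{23}) = rho(\gamma_{2})rho(\gamma_{3}) = \begin{pmatrix} - i & 0 & 0 & 0 \\ 0 & i & 0 & 0 \\ 0 & 0 & - i & 0 \\ 0 & 0 & 0 & i \end{pmatrix}.
M = (-\frac{5}{4})*1 + (2)*rho(\gamma_{23}), summed entrywise (1 is the identity matrix):
Answer: \begin{pmatrix} - \frac{5}{4} - 2 i & 0 & 0 & 0 \\ 0 & - \frac{5}{4} + 2 i & 0 & 0 \\ 0 & 0 & - \frac{5}{4} - 2 i & 0 \\ 0 & 0 & 0 & - \frac{5}{4} + 2 i \end{pmatrix}


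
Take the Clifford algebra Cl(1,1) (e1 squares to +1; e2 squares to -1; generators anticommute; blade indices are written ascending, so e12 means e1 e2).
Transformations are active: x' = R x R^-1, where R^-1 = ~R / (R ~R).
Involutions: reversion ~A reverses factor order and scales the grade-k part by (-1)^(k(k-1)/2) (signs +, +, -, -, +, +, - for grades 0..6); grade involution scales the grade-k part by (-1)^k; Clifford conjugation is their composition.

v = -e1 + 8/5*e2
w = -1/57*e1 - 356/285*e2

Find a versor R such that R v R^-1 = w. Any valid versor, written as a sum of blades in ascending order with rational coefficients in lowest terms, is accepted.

Construction: equal norms (both -39/25) license R = v + w = -58/57*e1 + 20/57*e2 — nothing changes along that direction, while (v - w)/2 changes sign, so v maps onto w.
Answer: -58/57*e1 + 20/57*e2


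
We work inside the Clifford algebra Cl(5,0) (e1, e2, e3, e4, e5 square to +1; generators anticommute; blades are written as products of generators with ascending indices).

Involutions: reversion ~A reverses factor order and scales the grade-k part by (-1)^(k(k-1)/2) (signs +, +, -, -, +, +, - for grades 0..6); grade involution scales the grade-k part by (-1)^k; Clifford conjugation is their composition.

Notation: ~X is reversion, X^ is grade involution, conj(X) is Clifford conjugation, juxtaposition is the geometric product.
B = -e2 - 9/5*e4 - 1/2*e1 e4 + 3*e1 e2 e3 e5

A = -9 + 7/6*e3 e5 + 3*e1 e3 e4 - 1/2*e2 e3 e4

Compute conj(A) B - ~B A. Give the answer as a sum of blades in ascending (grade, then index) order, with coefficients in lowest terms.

first term: 9*e2 - 3/2*e3 + 81/5*e4 + 7/2*e1 e2 - 27/5*e1 e3 + 9/2*e1 e4 + 9/10*e2 e3 + 1/2*e3 e4 - 1/4*e1 e2 e3 - 3/2*e1 e4 e5 + 7/6*e2 e3 e5 - 9*e2 e4 e5 - 21/10*e3 e4 e5 - 3*e1 e2 e3 e4 - 27*e1 e2 e3 e5 - 7/12*e1 e3 e4 e5
second term: 9*e2 + 3/2*e3 + 81/5*e4 - 7/2*e1 e2 - 27/5*e1 e3 - 9/2*e1 e4 + 9/10*e2 e3 + 1/2*e3 e4 - 1/4*e1 e2 e3 - 3/2*e1 e4 e5 - 7/6*e2 e3 e5 - 9*e2 e4 e5 + 21/10*e3 e4 e5 + 3*e1 e2 e3 e4 - 27*e1 e2 e3 e5 - 7/12*e1 e3 e4 e5
Answer: -3*e3 + 7*e1 e2 + 9*e1 e4 + 7/3*e2 e3 e5 - 21/5*e3 e4 e5 - 6*e1 e2 e3 e4


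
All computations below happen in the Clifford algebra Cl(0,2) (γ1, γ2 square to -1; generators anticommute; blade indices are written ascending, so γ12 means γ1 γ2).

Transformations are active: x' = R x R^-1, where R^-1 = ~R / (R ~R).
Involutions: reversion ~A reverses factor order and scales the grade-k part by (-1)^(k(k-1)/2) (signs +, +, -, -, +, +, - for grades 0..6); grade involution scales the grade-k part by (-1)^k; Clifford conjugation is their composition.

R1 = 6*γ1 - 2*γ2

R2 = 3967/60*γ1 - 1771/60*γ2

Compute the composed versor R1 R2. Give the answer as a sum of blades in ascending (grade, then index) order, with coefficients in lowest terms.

Distribute over the terms of R1 (each basis-blade product reordered to ascending indices, repeated generators contracted through their squares):
(6*γ1) R2 = -3967/10 - 1771/10*γ12
(-2*γ2) R2 = -1771/30 + 3967/30*γ12
Summing the partial products and collecting blades:
Answer: -6836/15 - 673/15*γ12


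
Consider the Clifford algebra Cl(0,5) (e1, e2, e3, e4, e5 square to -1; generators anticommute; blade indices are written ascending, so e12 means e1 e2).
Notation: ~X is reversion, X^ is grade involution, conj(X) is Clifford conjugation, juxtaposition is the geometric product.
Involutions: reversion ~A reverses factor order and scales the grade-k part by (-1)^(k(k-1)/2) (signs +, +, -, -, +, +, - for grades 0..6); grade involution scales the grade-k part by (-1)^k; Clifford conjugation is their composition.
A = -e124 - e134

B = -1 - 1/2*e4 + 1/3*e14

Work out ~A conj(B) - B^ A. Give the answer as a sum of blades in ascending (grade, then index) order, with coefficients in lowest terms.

first term: -1/3*e2 - 1/3*e3 - 1/2*e12 - 1/2*e13 - e124 - e134
second term: -1/3*e2 - 1/3*e3 + 1/2*e12 + 1/2*e13 + e124 + e134
Answer: -e12 - e13 - 2*e124 - 2*e134


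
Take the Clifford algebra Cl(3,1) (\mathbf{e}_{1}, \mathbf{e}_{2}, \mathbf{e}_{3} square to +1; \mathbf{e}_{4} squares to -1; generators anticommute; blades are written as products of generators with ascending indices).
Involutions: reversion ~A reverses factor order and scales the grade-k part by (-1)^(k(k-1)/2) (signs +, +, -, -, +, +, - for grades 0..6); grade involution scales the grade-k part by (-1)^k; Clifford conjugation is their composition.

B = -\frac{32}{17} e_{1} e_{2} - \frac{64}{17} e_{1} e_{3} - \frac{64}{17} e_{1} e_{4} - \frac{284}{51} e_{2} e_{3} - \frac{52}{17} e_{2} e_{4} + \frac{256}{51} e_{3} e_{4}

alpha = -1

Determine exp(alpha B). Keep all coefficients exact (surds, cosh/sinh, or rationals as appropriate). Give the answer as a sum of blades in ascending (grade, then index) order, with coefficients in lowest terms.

B^2 term by term: the squares give (-\frac{32}{17})^2*(e_{1} e_{2})^2 + (-\frac{64}{17})^2*(e_{1} e_{3})^2 + (-\frac{64}{17})^2*(e_{1} e_{4})^2 + (-\frac{284}{51})^2*(e_{2} e_{3})^2 + (-\frac{52}{17})^2*(e_{2} e_{4})^2 + (\frac{256}{51})^2*(e_{3} e_{4})^2 = \frac{1024}{289}*(-1) + \frac{4096}{289}*(-1) + \frac{4096}{289}*(+1) + \frac{80656}{2601}*(-1) + \frac{2704}{289}*(+1) + \frac{65536}{2601}*(+1) = 0 (each basis 2-blade squares to minus the product of its generators' squares); cross terms between blades sharing an index anticommute and cancel; the commuting (index-disjoint) pairs give grade-4 terms 2*c*c'*(blade product), which cancel blade by blade — e_{1} e_{2} e_{3} e_{4}: -\frac{16384}{867} - \frac{6656}{289} + \frac{36352}{867} = 0 — confirming B is simple. So B^2 = 0.
B^2 = 0, so the series truncates immediately: exp(alpha B) = 1 + alpha B (parabolic case).
Answer: 1 + \frac{32}{17} e_{1} e_{2} + \frac{64}{17} e_{1} e_{3} + \frac{64}{17} e_{1} e_{4} + \frac{284}{51} e_{2} e_{3} + \frac{52}{17} e_{2} e_{4} - \frac{256}{51} e_{3} e_{4}


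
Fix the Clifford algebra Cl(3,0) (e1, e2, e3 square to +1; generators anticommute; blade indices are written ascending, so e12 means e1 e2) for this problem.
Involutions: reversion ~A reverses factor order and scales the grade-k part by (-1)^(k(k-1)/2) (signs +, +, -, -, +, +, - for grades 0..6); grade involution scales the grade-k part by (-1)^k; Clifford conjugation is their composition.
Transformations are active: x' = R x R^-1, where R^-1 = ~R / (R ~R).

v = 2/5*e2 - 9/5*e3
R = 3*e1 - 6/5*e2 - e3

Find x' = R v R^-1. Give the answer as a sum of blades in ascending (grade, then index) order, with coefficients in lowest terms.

~R = 3*e1 - 6/5*e2 - e3, and R ~R = 286/25, so R^-1 = ~R / (286/25).
R v = 33/25 + 6/5*e12 - 27/5*e13 + 64/25*e23
Answer: 9/13*e1 - 44/65*e2 + 102/65*e3


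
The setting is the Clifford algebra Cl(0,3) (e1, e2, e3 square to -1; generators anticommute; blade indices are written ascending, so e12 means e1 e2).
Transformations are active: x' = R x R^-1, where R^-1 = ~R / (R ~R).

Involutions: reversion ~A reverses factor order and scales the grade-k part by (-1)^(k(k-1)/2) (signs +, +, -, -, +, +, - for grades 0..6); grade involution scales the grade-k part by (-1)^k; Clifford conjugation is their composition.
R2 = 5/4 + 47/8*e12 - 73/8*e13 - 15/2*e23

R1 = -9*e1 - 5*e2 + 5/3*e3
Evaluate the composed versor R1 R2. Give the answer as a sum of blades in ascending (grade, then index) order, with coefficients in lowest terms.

Distribute over the terms of R1 (each basis-blade product reordered to ascending indices, repeated generators contracted through their squares):
(-9*e1) R2 = -45/4*e1 + 423/8*e2 - 657/8*e3 + 135/2*e123
(-5*e2) R2 = -235/8*e1 - 25/4*e2 - 75/2*e3 - 365/8*e123
(5/3*e3) R2 = -365/24*e1 - 25/2*e2 + 25/12*e3 + 235/24*e123
Summing the partial products and collecting blades:
Answer: -335/6*e1 + 273/8*e2 - 2821/24*e3 + 95/3*e123


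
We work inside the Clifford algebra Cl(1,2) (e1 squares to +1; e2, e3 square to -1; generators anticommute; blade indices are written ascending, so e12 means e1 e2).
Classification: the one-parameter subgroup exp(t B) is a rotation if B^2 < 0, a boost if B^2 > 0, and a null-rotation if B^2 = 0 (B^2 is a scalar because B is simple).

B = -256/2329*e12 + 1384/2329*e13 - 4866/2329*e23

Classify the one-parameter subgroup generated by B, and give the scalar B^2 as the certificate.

B^2 term by term: the squares give (-256/2329)^2*(e12)^2 + (1384/2329)^2*(e13)^2 + (-4866/2329)^2*(e23)^2 = 65536/5424241*(+1) + 1915456/5424241*(+1) + 23677956/5424241*(-1) = -4 (each basis 2-blade squares to minus the product of its generators' squares); cross terms between blades sharing an index anticommute and cancel. So B^2 = -4.
Answer: rotation, certificate B^2 = -4. B^2 = -4 is basis-independent, so its sign is the whole story.


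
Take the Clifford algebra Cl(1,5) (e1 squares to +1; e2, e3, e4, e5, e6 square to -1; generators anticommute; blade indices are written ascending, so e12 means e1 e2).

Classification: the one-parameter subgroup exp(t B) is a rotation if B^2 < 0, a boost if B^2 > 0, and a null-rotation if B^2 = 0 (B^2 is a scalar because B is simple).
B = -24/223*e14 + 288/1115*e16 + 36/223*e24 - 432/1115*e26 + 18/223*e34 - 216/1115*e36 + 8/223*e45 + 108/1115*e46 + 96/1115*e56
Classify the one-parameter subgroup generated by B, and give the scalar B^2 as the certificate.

B^2 term by term: the squares give (-24/223)^2*(e14)^2 + (288/1115)^2*(e16)^2 + (36/223)^2*(e24)^2 + (-432/1115)^2*(e26)^2 + (18/223)^2*(e34)^2 + (-216/1115)^2*(e36)^2 + (8/223)^2*(e45)^2 + (108/1115)^2*(e46)^2 + (96/1115)^2*(e56)^2 = 576/49729*(+1) + 82944/1243225*(+1) + 1296/49729*(-1) + 186624/1243225*(-1) + 324/49729*(-1) + 46656/1243225*(-1) + 64/49729*(-1) + 11664/1243225*(-1) + 9216/1243225*(-1) = -4/25 (each basis 2-blade squares to minus the product of its generators' squares); cross terms between blades sharing an index anticommute and cancel; the commuting (index-disjoint) pairs give grade-4 terms 2*c*c'*(blade product), which cancel blade by blade — e1246: -20736/248645 + 20736/248645 = 0; e1346: -10368/248645 + 10368/248645 = 0; e1456: -4608/248645 + 4608/248645 = 0; e2346: 15552/248645 - 15552/248645 = 0; e2456: 6912/248645 - 6912/248645 = 0; e3456: 3456/248645 - 3456/248645 = 0 — confirming B is simple. So B^2 = -4/25.
Answer: rotation, certificate B^2 = -4/25. B^2 = -4/25 is basis-independent, so its sign is the whole story.


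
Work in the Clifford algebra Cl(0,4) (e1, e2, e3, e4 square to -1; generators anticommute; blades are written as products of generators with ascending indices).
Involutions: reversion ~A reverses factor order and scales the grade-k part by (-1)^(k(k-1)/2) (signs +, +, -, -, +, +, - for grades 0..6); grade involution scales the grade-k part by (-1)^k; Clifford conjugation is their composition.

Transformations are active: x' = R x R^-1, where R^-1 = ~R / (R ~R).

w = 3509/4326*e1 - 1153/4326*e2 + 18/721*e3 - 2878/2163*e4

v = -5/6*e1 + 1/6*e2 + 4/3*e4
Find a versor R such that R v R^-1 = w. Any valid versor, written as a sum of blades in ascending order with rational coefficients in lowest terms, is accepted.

Why this works: both vectors square to -5/2, so q(v) = q(w) and R = v + w = -16/721*e1 - 72/721*e2 + 18/721*e3 + 2/721*e4 carries v to w — its own direction survives, the complement (v - w)/2 flips.
Answer: -16/721*e1 - 72/721*e2 + 18/721*e3 + 2/721*e4


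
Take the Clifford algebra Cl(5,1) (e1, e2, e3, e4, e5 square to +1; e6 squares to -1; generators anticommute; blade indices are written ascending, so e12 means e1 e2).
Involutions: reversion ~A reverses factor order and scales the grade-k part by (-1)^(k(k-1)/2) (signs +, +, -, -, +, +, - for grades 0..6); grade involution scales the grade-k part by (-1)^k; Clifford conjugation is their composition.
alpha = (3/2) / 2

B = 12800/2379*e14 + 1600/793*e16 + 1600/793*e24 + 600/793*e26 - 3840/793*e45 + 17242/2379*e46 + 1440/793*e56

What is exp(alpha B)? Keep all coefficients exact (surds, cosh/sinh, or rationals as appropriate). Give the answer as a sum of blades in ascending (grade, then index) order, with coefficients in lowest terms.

B^2 term by term: the squares give (12800/2379)^2*(e14)^2 + (1600/793)^2*(e16)^2 + (1600/793)^2*(e24)^2 + (600/793)^2*(e26)^2 + (-3840/793)^2*(e45)^2 + (17242/2379)^2*(e46)^2 + (1440/793)^2*(e56)^2 = 163840000/5659641*(-1) + 2560000/628849*(+1) + 2560000/628849*(-1) + 360000/628849*(+1) + 14745600/628849*(-1) + 297286564/5659641*(+1) + 2073600/628849*(+1) = 4 (each basis 2-blade squares to minus the product of its generators' squares); cross terms between blades sharing an index anticommute and cancel; the commuting (index-disjoint) pairs give grade-4 terms 2*c*c'*(blade product), which cancel blade by blade — e1246: -5120000/628849 + 5120000/628849 = 0; e1456: 12288000/628849 - 12288000/628849 = 0; e2456: 4608000/628849 - 4608000/628849 = 0 — confirming B is simple. So B^2 = 4.
B^2 = 4 — hyperbolic case — the even/odd split gives cosh and sinh: l = 2, alpha*l = 3/2, so exp(alpha B) = cosh(3/2) + (sinh(3/2)/2)*B = cosh(3/2) + (sinh(3/2)/2)*B.
Answer: cosh(3/2) + 6400*sinh(3/2)/2379*e14 + 800*sinh(3/2)/793*e16 + 800*sinh(3/2)/793*e24 + 300*sinh(3/2)/793*e26 - 1920*sinh(3/2)/793*e45 + 8621*sinh(3/2)/2379*e46 + 720*sinh(3/2)/793*e56


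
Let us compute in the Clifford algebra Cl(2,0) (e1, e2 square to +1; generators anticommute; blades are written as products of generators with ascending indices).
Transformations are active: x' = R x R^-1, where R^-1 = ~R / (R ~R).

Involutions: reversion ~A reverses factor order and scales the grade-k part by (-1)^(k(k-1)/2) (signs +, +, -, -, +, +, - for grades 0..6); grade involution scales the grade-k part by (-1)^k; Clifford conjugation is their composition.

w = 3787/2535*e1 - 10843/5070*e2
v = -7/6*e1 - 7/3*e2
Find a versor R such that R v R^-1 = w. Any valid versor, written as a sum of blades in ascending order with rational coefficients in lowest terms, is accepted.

Here q(v) = q(w) = 245/36; the classical choice R = v + w = 553/1690*e1 - 22673/5070*e2 then realises v -> w under the sandwich.
Answer: 553/1690*e1 - 22673/5070*e2


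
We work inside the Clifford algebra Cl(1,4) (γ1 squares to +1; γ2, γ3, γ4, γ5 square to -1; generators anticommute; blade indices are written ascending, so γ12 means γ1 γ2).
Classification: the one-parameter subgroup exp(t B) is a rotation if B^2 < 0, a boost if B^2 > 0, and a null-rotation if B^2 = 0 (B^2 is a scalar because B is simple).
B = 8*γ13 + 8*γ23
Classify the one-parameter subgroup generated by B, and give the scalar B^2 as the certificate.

B^2 term by term: the squares give (8)^2*(γ13)^2 + (8)^2*(γ23)^2 = 64*(+1) + 64*(-1) = 0 (each basis 2-blade squares to minus the product of its generators' squares); cross terms between blades sharing an index anticommute and cancel. So B^2 = 0.
Answer: null-rotation, certificate B^2 = 0. Key observation: B^2 = 0 is a conjugation invariant, so its sign decides the class regardless of the surface form of B.


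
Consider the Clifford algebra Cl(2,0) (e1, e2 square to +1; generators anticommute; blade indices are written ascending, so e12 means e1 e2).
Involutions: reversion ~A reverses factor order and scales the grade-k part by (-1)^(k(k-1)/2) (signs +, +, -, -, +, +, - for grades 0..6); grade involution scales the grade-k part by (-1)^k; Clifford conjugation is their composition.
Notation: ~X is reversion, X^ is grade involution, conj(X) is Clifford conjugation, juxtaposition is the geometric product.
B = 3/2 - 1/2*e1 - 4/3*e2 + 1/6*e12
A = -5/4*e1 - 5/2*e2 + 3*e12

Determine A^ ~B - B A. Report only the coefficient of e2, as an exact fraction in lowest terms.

first term: -83/24 - 41/24*e1 + 121/24*e2 + 49/12*e12
second term: 83/24 + 41/24*e1 - 121/24*e2 + 49/12*e12
Answer: 121/12


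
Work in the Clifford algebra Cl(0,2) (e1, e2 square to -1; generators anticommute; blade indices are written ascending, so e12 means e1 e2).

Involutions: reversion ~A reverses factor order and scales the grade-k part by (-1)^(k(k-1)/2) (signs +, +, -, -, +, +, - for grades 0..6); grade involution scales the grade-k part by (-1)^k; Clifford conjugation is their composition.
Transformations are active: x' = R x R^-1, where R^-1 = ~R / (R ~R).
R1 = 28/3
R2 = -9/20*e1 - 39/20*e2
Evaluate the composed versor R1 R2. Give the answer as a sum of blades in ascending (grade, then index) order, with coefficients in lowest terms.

Distribute over the terms of R1 (each basis-blade product reordered to ascending indices, repeated generators contracted through their squares):
(28/3) R2 = -21/5*e1 - 91/5*e2
Answer: -21/5*e1 - 91/5*e2


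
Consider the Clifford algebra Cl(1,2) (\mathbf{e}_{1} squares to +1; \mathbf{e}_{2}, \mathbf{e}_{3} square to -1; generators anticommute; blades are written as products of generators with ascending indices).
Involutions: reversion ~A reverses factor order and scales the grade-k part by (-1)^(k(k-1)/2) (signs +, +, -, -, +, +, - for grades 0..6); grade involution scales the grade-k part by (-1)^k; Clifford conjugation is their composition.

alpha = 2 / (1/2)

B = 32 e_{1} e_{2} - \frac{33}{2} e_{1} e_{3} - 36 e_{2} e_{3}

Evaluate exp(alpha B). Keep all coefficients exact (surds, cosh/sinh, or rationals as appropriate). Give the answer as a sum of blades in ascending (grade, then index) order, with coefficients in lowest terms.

B^2 term by term: the squares give (32)^2*(e_{1} e_{2})^2 + (-\frac{33}{2})^2*(e_{1} e_{3})^2 + (-36)^2*(e_{2} e_{3})^2 = 1024*(+1) + \frac{1089}{4}*(+1) + 1296*(-1) = \frac{1}{4} (each basis 2-blade squares to minus the product of its generators' squares); cross terms between blades sharing an index anticommute and cancel. So B^2 = \frac{1}{4}.
B^2 = \frac{1}{4} — hyperbolic case — the even/odd split gives cosh and sinh: l = \frac{1}{2}, alpha*l = 2, so exp(alpha B) = cosh(2) + (sinh(2)/(\frac{1}{2}))*B = \cosh{\left(2 \right)} + (2 \sinh{\left(2 \right)})*B.
Answer: \cosh{\left(2 \right)} + 64 \sinh{\left(2 \right)} e_{1} e_{2} - 33 \sinh{\left(2 \right)} e_{1} e_{3} - 72 \sinh{\left(2 \right)} e_{2} e_{3}


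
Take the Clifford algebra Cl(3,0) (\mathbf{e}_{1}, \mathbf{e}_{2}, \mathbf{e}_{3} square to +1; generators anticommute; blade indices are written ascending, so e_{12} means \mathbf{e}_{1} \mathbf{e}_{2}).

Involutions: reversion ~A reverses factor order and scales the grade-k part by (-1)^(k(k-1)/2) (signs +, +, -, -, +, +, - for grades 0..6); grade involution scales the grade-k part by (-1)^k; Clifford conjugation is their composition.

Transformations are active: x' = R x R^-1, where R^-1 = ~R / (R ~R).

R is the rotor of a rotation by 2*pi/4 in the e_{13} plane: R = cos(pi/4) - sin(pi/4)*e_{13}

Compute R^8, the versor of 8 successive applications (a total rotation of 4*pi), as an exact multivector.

Because a rotor carries half the rotation angle, composing 8 copies of this e_{13}-plane rotor multiplies the phase: 8*(pi/4) = 2 \pi, hence R^8 = cos(2 \pi) - sin(2 \pi)*e_{13}.
cos(2 \pi) = 1 and sin(2 \pi) = 0, so R^8 = 1. The total rotation 4*pi is 2 full turns, so every vector returns to itself, yet the rotor is +1, back on the identity sheet (an even number of 2*pi turns).
Answer: 1


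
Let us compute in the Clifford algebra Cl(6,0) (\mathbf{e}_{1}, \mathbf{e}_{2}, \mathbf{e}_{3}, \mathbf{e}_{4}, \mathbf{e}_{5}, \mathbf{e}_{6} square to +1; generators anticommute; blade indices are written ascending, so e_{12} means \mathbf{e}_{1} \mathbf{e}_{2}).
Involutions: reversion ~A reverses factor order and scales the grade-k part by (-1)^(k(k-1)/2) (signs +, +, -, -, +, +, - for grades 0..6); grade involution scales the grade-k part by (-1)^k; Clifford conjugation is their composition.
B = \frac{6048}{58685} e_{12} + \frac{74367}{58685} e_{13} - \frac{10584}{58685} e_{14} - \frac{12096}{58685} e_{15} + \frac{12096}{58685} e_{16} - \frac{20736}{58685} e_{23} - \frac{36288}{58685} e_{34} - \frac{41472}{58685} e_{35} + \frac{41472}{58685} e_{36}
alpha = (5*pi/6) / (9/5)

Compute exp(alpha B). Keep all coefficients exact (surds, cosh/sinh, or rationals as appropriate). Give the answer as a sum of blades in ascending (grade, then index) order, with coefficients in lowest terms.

B^2 term by term: the squares give (\frac{6048}{58685})^2*(e_{12})^2 + (\frac{74367}{58685})^2*(e_{13})^2 + (-\frac{10584}{58685})^2*(e_{14})^2 + (-\frac{12096}{58685})^2*(e_{15})^2 + (\frac{12096}{58685})^2*(e_{16})^2 + (-\frac{20736}{58685})^2*(e_{23})^2 + (-\frac{36288}{58685})^2*(e_{34})^2 + (-\frac{41472}{58685})^2*(e_{35})^2 + (\frac{41472}{58685})^2*(e_{36})^2 = \frac{36578304}{3443929225}*(-1) + \frac{5530450689}{3443929225}*(-1) + \frac{112021056}{3443929225}*(-1) + \frac{146313216}{3443929225}*(-1) + \frac{146313216}{3443929225}*(-1) + \frac{429981696}{3443929225}*(-1) + \frac{1316818944}{3443929225}*(-1) + \frac{1719926784}{3443929225}*(-1) + \frac{1719926784}{3443929225}*(-1) = -\frac{81}{25} (each basis 2-blade squares to minus the product of its generators' squares); cross terms between blades sharing an index anticommute and cancel; the commuting (index-disjoint) pairs give grade-4 terms 2*c*c'*(blade product), which cancel blade by blade — e_{1234}: -\frac{438939648}{3443929225} + \frac{438939648}{3443929225} = 0; e_{1235}: -\frac{501645312}{3443929225} + \frac{501645312}{3443929225} = 0; e_{1236}: \frac{501645312}{3443929225} - \frac{501645312}{3443929225} = 0; e_{1345}: -\frac{877879296}{3443929225} + \frac{877879296}{3443929225} = 0; e_{1346}: \frac{877879296}{3443929225} - \frac{877879296}{3443929225} = 0; e_{1356}: \frac{1003290624}{3443929225} - \frac{1003290624}{3443929225} = 0 — confirming B is simple. So B^2 = -\frac{81}{25}.
B^2 = -\frac{81}{25} — a negative square means the series sums to a rotation: l = \frac{9}{5}, alpha*l = \frac{5 \pi}{6}, so exp(alpha B) = cos(\frac{5 \pi}{6}) + (sin(\frac{5 \pi}{6})/(\frac{9}{5}))*B = - \frac{\sqrt{3}}{2} + (\frac{5}{18})*B.
Answer: - \frac{\sqrt{3}}{2} + \frac{336}{11737} e_{12} + \frac{8263}{23474} e_{13} - \frac{588}{11737} e_{14} - \frac{672}{11737} e_{15} + \frac{672}{11737} e_{16} - \frac{1152}{11737} e_{23} - \frac{2016}{11737} e_{34} - \frac{2304}{11737} e_{35} + \frac{2304}{11737} e_{36}


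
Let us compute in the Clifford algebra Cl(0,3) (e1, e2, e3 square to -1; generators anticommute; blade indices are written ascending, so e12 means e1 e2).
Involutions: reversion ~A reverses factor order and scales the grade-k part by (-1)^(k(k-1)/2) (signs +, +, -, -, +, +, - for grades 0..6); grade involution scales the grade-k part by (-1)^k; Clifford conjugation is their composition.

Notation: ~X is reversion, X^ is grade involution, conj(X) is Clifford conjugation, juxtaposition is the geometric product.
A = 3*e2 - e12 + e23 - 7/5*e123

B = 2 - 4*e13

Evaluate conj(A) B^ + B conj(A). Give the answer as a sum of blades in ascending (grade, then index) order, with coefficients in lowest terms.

first term: -2/5*e2 - 2*e12 - 6*e23 - 74/5*e123
second term: -2/5*e2 + 6*e12 + 2*e23 - 74/5*e123
Answer: -4/5*e2 + 4*e12 - 4*e23 - 148/5*e123


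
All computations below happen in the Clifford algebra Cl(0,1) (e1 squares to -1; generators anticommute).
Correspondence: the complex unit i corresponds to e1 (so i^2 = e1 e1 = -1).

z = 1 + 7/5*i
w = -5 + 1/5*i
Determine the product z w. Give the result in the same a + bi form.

In blades: z = 1 + 7/5*e1, w = -5 + 1/5*e1.
Distribute z over w term by term (generator squares from the signature, products reordered to ascending indices): (1)*w = -5 + 1/5*e1; (7/5*e1)*w = -7/25 - 7*e1.
Sum: -132/25 - 34/5*e1; translating back through the correspondence:
Answer: -132/25 - 34/5*i


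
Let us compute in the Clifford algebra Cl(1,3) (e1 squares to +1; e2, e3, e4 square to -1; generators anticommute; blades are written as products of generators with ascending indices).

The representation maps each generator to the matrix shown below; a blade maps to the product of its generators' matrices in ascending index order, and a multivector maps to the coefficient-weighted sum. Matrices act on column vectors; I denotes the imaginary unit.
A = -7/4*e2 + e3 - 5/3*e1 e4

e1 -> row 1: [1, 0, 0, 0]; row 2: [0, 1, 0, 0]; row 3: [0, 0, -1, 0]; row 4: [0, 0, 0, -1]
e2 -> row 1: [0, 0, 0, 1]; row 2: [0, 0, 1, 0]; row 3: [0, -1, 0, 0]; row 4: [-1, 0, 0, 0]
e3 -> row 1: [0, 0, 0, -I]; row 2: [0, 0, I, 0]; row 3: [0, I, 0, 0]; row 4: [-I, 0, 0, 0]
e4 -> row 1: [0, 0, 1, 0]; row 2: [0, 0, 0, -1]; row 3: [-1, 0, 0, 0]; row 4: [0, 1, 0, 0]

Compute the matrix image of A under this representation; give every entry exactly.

Bivector images (products of the table entries): rho(e1 e4) = rho(e1)rho(e4) = row 1: [0, 0, 1, 0]; row 2: [0, 0, 0, -1]; row 3: [1, 0, 0, 0]; row 4: [0, -1, 0, 0].
M = (-7/4)*rho(e2) + (1)*rho(e3) + (-5/3)*rho(e1 e4), summed entrywise:
Answer: row 1: [0, 0, -5/3, -7/4 - I]; row 2: [0, 0, -7/4 + I, 5/3]; row 3: [-5/3, 7/4 + I, 0, 0]; row 4: [7/4 - I, 5/3, 0, 0]


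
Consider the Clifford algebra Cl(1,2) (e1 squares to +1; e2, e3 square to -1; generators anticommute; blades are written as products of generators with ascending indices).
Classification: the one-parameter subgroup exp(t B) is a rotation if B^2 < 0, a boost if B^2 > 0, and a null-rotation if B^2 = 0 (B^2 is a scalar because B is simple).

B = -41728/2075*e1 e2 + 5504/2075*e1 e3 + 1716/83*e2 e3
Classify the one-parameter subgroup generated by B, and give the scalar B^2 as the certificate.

B^2 term by term: the squares give (-41728/2075)^2*(e1 e2)^2 + (5504/2075)^2*(e1 e3)^2 + (1716/83)^2*(e2 e3)^2 = 1741225984/4305625*(+1) + 30294016/4305625*(+1) + 2944656/6889*(-1) = -16 (each basis 2-blade squares to minus the product of its generators' squares); cross terms between blades sharing an index anticommute and cancel. So B^2 = -16.
Answer: rotation, certificate B^2 = -16. The scalar -16 is the complete invariant here: its sign names the subgroup type.


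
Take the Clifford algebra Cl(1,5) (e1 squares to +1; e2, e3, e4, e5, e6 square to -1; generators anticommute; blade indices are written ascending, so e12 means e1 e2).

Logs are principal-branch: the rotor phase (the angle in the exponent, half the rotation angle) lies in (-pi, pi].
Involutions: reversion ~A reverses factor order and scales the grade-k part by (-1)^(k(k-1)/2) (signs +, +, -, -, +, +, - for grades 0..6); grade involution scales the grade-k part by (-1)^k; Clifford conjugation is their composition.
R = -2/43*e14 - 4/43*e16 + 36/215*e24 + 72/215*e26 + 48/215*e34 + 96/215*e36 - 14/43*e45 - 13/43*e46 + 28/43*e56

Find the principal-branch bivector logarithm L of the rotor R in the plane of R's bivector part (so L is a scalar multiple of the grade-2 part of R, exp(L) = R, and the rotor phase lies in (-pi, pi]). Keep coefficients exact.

The scalar part of R is 0, which pins the rotor phase on the principal branch; dividing the bivector part by the sine of that phase recovers the unit plane, and L is the phase times that plane.
Concretely: cos(phase) = 0 gives phase = ±pi/2, and since phase/sin(phase) is even the sign is immaterial: L = (phase/sin(phase)) * <R>_2 = (pi/2) * <R>_2.
Answer: -pi/43*e14 - 2*pi/43*e16 + 18*pi/215*e24 + 36*pi/215*e26 + 24*pi/215*e34 + 48*pi/215*e36 - 7*pi/43*e45 - 13*pi/86*e46 + 14*pi/43*e56


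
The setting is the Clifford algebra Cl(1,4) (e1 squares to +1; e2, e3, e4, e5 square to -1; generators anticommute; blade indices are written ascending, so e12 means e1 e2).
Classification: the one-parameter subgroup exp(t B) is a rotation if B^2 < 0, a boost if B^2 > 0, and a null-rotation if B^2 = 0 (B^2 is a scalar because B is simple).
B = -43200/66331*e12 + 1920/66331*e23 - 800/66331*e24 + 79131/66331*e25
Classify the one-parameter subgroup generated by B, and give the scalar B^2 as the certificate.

B^2 term by term: the squares give (-43200/66331)^2*(e12)^2 + (1920/66331)^2*(e23)^2 + (-800/66331)^2*(e24)^2 + (79131/66331)^2*(e25)^2 = 1866240000/4399801561*(+1) + 3686400/4399801561*(-1) + 640000/4399801561*(-1) + 6261715161/4399801561*(-1) = -1 (each basis 2-blade squares to minus the product of its generators' squares); cross terms between blades sharing an index anticommute and cancel. So B^2 = -1.
Answer: rotation, certificate B^2 = -1. The class reads off the invariant scalar -1 directly.


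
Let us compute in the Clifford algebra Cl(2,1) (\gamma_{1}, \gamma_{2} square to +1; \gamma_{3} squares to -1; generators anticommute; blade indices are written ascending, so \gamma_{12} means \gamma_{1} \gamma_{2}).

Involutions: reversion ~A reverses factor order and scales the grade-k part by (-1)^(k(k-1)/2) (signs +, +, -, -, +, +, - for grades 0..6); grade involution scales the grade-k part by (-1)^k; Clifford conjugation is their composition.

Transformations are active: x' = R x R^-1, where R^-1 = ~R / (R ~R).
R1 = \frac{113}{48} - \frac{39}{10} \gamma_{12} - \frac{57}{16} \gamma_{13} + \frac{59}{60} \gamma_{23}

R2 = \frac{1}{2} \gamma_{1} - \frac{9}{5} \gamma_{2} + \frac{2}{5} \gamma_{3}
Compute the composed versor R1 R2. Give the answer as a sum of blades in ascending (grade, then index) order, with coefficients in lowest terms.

Distribute over the terms of R2 (each basis-blade product reordered to ascending indices, repeated generators contracted through their squares):
R1 (\frac{1}{2} \gamma_{1}) = \frac{113}{96} \gamma_{1} + \frac{39}{20} \gamma_{2} + \frac{57}{32} \gamma_{3} + \frac{59}{120} \gamma_{123}
R1 (-\frac{9}{5} \gamma_{2}) = \frac{351}{50} \gamma_{1} - \frac{339}{80} \gamma_{2} + \frac{177}{100} \gamma_{3} - \frac{513}{80} \gamma_{123}
R1 (\frac{2}{5} \gamma_{3}) = \frac{57}{40} \gamma_{1} - \frac{59}{150} \gamma_{2} + \frac{113}{120} \gamma_{3} - \frac{39}{25} \gamma_{123}
Summing the partial products and collecting blades:
Answer: \frac{23093}{2400} \gamma_{1} - \frac{3217}{1200} \gamma_{2} + \frac{10783}{2400} \gamma_{3} - \frac{8977}{1200} \gamma_{123}


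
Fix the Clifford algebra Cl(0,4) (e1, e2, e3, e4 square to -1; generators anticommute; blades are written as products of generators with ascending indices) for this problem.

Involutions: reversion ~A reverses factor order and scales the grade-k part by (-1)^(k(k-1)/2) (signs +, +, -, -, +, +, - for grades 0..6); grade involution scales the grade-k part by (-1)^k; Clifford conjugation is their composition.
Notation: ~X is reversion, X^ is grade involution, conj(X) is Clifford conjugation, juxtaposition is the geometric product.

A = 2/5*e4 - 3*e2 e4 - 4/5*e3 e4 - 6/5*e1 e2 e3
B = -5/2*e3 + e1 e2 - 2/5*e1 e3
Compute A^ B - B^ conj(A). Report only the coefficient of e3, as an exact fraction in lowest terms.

first term: -12/25*e2 - 6/5*e3 + 2*e4 + 3*e1 e2 - 67/25*e1 e4 - e3 e4 - 2/5*e1 e2 e4 + 4/25*e1 e3 e4 - 15/2*e2 e3 e4 - 2*e1 e2 e3 e4
second term: 12/25*e2 + 6/5*e3 - 2*e4 + 3*e1 e2 - 67/25*e1 e4 - e3 e4 - 2/5*e1 e2 e4 + 4/25*e1 e3 e4 - 15/2*e2 e3 e4 + 2*e1 e2 e3 e4
Answer: -12/5
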